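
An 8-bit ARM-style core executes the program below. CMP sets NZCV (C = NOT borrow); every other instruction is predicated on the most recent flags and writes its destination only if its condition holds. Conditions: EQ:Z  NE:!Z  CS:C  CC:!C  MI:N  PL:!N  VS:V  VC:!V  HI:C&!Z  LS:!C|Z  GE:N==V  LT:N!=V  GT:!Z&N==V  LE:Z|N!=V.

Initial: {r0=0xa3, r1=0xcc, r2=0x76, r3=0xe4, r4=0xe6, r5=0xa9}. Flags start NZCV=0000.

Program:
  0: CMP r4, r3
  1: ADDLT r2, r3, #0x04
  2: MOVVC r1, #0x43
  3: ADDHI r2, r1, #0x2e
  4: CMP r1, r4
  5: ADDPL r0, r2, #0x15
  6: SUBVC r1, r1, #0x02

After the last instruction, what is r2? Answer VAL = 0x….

VAL = 0x71

0: ✓ CMP  NZCV=0010
1: · ADDLT
2: ✓ MOVVC  r1←0x43
3: ✓ ADDHI  r2←0x71
4: ✓ CMP  NZCV=0000
5: ✓ ADDPL  r0←0x86
6: ✓ SUBVC  r1←0x41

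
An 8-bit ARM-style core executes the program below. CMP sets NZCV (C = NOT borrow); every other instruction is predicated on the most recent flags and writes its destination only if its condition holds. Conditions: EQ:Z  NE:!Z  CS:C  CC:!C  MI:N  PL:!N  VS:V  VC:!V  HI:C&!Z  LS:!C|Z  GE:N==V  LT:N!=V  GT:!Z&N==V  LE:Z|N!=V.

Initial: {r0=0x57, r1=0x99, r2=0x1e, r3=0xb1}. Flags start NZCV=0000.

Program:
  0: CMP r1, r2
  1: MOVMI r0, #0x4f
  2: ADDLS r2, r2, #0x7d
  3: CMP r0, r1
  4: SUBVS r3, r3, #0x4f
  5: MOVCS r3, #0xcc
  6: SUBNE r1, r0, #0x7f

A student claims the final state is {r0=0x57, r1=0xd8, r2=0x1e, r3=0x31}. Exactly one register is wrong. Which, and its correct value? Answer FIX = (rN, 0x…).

0: ✓ CMP  NZCV=0011
1: · MOVMI
2: · ADDLS
3: ✓ CMP  NZCV=1001
4: ✓ SUBVS  r3←0x62
5: · MOVCS
6: ✓ SUBNE  r1←0xd8

FIX = (r3, 0x62)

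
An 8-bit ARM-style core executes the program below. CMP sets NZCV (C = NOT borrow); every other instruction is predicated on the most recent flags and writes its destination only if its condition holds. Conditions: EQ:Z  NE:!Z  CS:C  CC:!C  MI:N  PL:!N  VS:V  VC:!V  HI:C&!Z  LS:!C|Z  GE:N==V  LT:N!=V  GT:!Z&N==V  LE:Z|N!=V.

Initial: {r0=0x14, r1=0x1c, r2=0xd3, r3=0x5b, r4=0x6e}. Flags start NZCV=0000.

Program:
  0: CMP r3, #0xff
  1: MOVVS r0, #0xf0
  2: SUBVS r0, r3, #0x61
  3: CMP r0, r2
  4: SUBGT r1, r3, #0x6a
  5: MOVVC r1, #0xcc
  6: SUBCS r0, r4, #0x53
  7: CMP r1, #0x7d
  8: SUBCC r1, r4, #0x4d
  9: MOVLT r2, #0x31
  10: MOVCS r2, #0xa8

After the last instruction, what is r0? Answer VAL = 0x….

[0] flags=0000 → (cmp)
[1] flags=0000 VS?F → skip
[2] flags=0000 VS?F → skip
[3] flags=0000 → (cmp)
[4] flags=0000 GT?T → r1=0xf1
[5] flags=0000 VC?T → r1=0xcc
[6] flags=0000 CS?F → skip
[7] flags=0011 → (cmp)
[8] flags=0011 CC?F → skip
[9] flags=0011 LT?T → r2=0x31
[10] flags=0011 CS?T → r2=0xa8

VAL = 0x14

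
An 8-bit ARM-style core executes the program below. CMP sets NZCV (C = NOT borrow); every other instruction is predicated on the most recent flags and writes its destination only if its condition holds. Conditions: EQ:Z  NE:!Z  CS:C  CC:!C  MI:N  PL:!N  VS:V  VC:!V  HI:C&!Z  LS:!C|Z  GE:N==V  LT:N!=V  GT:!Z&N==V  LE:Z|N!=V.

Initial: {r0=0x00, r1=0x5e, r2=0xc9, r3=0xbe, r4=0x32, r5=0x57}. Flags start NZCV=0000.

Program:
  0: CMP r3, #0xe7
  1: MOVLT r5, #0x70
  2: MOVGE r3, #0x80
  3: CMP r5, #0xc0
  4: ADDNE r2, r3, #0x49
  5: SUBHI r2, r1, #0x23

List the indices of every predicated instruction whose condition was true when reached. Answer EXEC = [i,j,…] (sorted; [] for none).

[0] flags=1000 → (cmp)
[1] flags=1000 LT?T → r5=0x70
[2] flags=1000 GE?F → skip
[3] flags=1001 → (cmp)
[4] flags=1001 NE?T → r2=0x07
[5] flags=1001 HI?F → skip

EXEC = [1,4]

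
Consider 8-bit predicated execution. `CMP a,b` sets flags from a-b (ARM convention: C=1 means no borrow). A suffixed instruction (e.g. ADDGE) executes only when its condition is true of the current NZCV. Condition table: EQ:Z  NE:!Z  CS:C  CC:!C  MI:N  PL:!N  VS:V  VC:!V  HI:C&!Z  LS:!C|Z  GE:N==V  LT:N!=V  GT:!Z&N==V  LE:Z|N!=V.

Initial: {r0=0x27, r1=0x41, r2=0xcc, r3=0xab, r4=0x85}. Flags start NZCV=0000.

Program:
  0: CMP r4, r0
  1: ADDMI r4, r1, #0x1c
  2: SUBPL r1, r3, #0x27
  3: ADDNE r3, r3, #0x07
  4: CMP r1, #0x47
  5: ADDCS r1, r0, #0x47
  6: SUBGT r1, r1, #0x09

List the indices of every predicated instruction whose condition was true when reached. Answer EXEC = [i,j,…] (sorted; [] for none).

0: ✓ CMP  NZCV=0011
1: · ADDMI
2: ✓ SUBPL  r1←0x84
3: ✓ ADDNE  r3←0xb2
4: ✓ CMP  NZCV=0011
5: ✓ ADDCS  r1←0x6e
6: · SUBGT

EXEC = [2,3,5]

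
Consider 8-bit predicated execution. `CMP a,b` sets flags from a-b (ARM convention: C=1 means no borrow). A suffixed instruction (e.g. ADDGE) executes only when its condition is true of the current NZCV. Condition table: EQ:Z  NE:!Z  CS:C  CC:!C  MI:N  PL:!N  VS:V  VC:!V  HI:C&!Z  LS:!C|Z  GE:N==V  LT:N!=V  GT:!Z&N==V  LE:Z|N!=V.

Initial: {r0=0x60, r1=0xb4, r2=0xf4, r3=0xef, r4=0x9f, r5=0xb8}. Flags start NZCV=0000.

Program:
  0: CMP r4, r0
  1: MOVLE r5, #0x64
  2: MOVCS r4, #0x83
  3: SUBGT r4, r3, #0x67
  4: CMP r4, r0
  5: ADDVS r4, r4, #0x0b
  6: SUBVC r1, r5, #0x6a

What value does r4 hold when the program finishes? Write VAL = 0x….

[0] flags=0011 → (cmp)
[1] flags=0011 LE?T → r5=0x64
[2] flags=0011 CS?T → r4=0x83
[3] flags=0011 GT?F → skip
[4] flags=0011 → (cmp)
[5] flags=0011 VS?T → r4=0x8e
[6] flags=0011 VC?F → skip

VAL = 0x8e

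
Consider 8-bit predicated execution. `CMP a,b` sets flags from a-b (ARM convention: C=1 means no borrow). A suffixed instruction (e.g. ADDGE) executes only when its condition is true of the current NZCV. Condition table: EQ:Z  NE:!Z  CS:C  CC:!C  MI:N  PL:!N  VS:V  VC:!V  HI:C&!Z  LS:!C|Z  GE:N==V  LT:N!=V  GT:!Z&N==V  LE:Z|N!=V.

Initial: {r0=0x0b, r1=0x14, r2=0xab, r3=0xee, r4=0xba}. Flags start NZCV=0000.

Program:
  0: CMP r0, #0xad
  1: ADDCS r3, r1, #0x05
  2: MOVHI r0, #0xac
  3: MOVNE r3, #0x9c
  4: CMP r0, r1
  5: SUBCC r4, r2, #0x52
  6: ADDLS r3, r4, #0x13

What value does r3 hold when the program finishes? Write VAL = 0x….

0: ✓ CMP  NZCV=0000
1: · ADDCS
2: · MOVHI
3: ✓ MOVNE  r3←0x9c
4: ✓ CMP  NZCV=1000
5: ✓ SUBCC  r4←0x59
6: ✓ ADDLS  r3←0x6c

VAL = 0x6c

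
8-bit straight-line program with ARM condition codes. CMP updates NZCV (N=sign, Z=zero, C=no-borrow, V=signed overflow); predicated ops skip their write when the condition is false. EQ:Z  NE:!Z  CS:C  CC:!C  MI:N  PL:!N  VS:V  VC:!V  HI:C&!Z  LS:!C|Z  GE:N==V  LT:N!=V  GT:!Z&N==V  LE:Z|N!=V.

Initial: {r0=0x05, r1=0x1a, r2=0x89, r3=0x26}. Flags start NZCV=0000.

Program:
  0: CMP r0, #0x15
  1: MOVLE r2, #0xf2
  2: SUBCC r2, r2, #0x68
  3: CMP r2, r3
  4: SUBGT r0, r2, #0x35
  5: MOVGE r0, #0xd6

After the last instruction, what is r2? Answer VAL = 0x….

[0] flags=1000 → (cmp)
[1] flags=1000 LE?T → r2=0xf2
[2] flags=1000 CC?T → r2=0x8a
[3] flags=0011 → (cmp)
[4] flags=0011 GT?F → skip
[5] flags=0011 GE?F → skip

VAL = 0x8a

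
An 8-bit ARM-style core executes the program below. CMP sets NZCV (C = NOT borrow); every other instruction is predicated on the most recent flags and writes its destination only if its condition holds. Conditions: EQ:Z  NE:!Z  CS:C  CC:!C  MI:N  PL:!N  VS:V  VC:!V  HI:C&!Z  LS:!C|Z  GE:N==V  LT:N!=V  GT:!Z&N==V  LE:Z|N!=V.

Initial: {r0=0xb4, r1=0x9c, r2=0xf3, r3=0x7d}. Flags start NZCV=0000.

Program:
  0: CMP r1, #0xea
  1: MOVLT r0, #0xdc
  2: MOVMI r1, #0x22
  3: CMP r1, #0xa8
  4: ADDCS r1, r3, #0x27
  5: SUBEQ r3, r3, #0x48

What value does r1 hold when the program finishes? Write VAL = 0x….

VAL = 0x22

[0] flags=1000 → (cmp)
[1] flags=1000 LT?T → r0=0xdc
[2] flags=1000 MI?T → r1=0x22
[3] flags=0000 → (cmp)
[4] flags=0000 CS?F → skip
[5] flags=0000 EQ?F → skip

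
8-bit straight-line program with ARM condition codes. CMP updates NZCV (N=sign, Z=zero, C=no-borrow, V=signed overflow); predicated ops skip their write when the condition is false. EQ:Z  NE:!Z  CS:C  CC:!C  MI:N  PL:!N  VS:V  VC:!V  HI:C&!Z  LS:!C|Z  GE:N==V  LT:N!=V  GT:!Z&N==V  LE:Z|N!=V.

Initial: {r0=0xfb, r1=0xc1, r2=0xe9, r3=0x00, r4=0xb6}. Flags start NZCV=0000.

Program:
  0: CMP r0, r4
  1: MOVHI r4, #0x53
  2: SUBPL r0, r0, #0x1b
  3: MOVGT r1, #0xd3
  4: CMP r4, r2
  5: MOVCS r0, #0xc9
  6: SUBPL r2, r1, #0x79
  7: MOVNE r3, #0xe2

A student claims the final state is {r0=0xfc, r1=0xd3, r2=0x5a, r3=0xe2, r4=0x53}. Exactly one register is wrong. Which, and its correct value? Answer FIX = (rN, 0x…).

FIX = (r0, 0xe0)

0: ✓ CMP  NZCV=0010
1: ✓ MOVHI  r4←0x53
2: ✓ SUBPL  r0←0xe0
3: ✓ MOVGT  r1←0xd3
4: ✓ CMP  NZCV=0000
5: · MOVCS
6: ✓ SUBPL  r2←0x5a
7: ✓ MOVNE  r3←0xe2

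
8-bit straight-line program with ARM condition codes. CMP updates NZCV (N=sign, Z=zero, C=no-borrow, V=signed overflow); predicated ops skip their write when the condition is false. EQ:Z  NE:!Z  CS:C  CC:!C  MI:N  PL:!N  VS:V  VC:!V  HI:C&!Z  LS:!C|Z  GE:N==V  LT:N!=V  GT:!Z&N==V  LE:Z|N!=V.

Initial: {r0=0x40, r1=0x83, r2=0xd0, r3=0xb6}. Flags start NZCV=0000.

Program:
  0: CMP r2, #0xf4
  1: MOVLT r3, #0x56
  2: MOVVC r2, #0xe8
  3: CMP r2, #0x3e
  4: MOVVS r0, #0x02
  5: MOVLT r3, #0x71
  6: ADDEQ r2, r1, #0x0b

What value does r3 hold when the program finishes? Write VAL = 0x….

VAL = 0x71

0: ✓ CMP  NZCV=1000
1: ✓ MOVLT  r3←0x56
2: ✓ MOVVC  r2←0xe8
3: ✓ CMP  NZCV=1010
4: · MOVVS
5: ✓ MOVLT  r3←0x71
6: · ADDEQ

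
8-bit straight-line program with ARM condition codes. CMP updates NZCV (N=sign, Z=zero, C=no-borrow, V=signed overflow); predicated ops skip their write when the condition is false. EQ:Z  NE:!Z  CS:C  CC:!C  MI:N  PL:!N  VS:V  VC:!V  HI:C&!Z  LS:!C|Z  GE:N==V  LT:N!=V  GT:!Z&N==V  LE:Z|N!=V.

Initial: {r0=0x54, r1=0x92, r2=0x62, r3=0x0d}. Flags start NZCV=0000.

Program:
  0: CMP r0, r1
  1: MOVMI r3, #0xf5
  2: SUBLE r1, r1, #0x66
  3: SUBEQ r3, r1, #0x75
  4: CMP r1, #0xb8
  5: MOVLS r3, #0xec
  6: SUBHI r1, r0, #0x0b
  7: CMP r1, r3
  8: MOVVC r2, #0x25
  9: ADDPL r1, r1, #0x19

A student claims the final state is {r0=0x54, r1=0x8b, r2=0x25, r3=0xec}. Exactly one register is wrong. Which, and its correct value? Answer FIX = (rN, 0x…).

FIX = (r1, 0x92)

[0] flags=1001 → (cmp)
[1] flags=1001 MI?T → r3=0xf5
[2] flags=1001 LE?F → skip
[3] flags=1001 EQ?F → skip
[4] flags=1000 → (cmp)
[5] flags=1000 LS?T → r3=0xec
[6] flags=1000 HI?F → skip
[7] flags=1000 → (cmp)
[8] flags=1000 VC?T → r2=0x25
[9] flags=1000 PL?F → skip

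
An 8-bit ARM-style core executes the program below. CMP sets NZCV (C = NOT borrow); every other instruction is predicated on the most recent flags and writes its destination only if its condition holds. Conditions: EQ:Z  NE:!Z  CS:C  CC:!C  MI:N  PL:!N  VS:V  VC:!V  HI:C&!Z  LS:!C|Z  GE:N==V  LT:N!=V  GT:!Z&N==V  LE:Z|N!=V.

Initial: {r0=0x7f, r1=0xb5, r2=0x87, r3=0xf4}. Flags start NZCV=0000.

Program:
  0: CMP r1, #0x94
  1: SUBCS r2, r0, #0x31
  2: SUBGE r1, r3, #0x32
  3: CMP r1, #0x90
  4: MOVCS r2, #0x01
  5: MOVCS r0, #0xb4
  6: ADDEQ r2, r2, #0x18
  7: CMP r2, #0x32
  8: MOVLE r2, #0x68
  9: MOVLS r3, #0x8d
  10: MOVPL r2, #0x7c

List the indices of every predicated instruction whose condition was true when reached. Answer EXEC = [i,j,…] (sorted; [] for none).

EXEC = [1,2,4,5,8,9]

[0] flags=0010 → (cmp)
[1] flags=0010 CS?T → r2=0x4e
[2] flags=0010 GE?T → r1=0xc2
[3] flags=0010 → (cmp)
[4] flags=0010 CS?T → r2=0x01
[5] flags=0010 CS?T → r0=0xb4
[6] flags=0010 EQ?F → skip
[7] flags=1000 → (cmp)
[8] flags=1000 LE?T → r2=0x68
[9] flags=1000 LS?T → r3=0x8d
[10] flags=1000 PL?F → skip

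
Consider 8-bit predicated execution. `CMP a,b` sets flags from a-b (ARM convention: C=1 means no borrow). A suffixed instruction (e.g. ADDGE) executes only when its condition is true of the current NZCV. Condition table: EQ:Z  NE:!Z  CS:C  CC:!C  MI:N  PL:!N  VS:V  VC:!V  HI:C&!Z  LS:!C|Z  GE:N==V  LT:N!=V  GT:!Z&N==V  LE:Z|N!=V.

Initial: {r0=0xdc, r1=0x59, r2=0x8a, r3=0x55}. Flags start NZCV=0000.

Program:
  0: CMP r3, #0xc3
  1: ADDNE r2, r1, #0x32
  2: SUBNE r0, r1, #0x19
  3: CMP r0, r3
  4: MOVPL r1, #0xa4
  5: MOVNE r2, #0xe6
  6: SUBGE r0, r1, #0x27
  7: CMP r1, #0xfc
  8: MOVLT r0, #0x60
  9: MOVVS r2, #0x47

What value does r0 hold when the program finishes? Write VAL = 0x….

[0] flags=1001 → (cmp)
[1] flags=1001 NE?T → r2=0x8b
[2] flags=1001 NE?T → r0=0x40
[3] flags=1000 → (cmp)
[4] flags=1000 PL?F → skip
[5] flags=1000 NE?T → r2=0xe6
[6] flags=1000 GE?F → skip
[7] flags=0000 → (cmp)
[8] flags=0000 LT?F → skip
[9] flags=0000 VS?F → skip

VAL = 0x40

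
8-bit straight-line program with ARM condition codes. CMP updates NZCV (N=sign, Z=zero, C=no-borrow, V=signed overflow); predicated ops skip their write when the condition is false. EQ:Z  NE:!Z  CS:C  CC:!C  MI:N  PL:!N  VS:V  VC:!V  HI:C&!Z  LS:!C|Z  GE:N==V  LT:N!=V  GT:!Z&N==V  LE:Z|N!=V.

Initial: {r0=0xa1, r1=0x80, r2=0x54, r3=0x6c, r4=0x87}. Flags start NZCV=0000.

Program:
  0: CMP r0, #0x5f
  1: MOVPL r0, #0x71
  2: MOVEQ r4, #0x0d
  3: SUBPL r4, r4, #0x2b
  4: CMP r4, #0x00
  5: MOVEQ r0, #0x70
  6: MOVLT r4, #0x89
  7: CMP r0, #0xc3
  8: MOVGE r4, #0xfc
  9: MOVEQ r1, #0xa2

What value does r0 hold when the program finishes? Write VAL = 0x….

VAL = 0x71

0: ✓ CMP  NZCV=0011
1: ✓ MOVPL  r0←0x71
2: · MOVEQ
3: ✓ SUBPL  r4←0x5c
4: ✓ CMP  NZCV=0010
5: · MOVEQ
6: · MOVLT
7: ✓ CMP  NZCV=1001
8: ✓ MOVGE  r4←0xfc
9: · MOVEQ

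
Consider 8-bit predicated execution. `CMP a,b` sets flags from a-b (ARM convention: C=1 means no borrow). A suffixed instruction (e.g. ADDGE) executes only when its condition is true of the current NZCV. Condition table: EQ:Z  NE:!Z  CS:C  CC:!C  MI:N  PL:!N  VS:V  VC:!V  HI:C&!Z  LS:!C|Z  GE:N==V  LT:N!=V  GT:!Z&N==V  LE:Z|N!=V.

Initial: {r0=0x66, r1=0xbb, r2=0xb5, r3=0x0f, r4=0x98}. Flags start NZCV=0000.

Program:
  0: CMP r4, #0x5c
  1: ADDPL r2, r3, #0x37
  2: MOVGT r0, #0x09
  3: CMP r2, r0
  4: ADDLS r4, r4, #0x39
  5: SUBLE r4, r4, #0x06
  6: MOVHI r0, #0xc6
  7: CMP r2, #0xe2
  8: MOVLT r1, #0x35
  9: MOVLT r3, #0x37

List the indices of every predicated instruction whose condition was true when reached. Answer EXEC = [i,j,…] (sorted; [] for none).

0: ✓ CMP  NZCV=0011
1: ✓ ADDPL  r2←0x46
2: · MOVGT
3: ✓ CMP  NZCV=1000
4: ✓ ADDLS  r4←0xd1
5: ✓ SUBLE  r4←0xcb
6: · MOVHI
7: ✓ CMP  NZCV=0000
8: · MOVLT
9: · MOVLT

EXEC = [1,4,5]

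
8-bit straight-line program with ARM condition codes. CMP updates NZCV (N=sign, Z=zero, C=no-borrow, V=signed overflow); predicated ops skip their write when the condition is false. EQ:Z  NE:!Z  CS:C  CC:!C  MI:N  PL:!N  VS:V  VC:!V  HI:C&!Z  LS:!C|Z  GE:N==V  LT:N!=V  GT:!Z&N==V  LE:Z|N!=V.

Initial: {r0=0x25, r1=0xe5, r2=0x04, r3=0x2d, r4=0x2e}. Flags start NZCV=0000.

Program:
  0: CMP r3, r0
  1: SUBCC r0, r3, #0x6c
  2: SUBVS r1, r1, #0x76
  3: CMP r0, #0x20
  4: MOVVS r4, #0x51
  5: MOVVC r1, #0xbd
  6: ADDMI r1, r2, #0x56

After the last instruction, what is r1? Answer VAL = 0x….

VAL = 0xbd

[0] flags=0010 → (cmp)
[1] flags=0010 CC?F → skip
[2] flags=0010 VS?F → skip
[3] flags=0010 → (cmp)
[4] flags=0010 VS?F → skip
[5] flags=0010 VC?T → r1=0xbd
[6] flags=0010 MI?F → skip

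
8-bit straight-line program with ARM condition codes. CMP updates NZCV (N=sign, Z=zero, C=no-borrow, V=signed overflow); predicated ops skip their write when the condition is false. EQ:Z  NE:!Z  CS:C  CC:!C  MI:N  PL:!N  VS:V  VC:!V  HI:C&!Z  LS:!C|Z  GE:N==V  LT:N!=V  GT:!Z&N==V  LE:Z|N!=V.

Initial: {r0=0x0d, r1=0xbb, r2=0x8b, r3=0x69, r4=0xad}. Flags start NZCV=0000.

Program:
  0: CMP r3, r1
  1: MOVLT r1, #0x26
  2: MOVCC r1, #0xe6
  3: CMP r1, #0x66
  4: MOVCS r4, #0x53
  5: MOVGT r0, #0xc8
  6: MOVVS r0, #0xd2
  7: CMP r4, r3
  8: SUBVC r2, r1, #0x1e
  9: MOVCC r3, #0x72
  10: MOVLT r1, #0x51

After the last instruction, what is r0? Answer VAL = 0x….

VAL = 0x0d

0: ✓ CMP  NZCV=1001
1: · MOVLT
2: ✓ MOVCC  r1←0xe6
3: ✓ CMP  NZCV=1010
4: ✓ MOVCS  r4←0x53
5: · MOVGT
6: · MOVVS
7: ✓ CMP  NZCV=1000
8: ✓ SUBVC  r2←0xc8
9: ✓ MOVCC  r3←0x72
10: ✓ MOVLT  r1←0x51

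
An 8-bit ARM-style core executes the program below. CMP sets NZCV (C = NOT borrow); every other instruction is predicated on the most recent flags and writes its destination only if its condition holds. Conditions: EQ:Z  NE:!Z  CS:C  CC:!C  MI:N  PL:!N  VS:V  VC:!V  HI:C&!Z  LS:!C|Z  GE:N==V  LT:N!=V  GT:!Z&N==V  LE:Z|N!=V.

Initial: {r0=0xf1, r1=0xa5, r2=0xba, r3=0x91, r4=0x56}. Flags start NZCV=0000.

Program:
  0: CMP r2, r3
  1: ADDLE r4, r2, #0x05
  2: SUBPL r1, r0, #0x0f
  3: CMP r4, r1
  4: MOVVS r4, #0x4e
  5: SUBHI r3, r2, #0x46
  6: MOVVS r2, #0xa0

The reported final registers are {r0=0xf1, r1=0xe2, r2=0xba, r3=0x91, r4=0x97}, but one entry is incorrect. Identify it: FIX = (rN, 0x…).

[0] flags=0010 → (cmp)
[1] flags=0010 LE?F → skip
[2] flags=0010 PL?T → r1=0xe2
[3] flags=0000 → (cmp)
[4] flags=0000 VS?F → skip
[5] flags=0000 HI?F → skip
[6] flags=0000 VS?F → skip

FIX = (r4, 0x56)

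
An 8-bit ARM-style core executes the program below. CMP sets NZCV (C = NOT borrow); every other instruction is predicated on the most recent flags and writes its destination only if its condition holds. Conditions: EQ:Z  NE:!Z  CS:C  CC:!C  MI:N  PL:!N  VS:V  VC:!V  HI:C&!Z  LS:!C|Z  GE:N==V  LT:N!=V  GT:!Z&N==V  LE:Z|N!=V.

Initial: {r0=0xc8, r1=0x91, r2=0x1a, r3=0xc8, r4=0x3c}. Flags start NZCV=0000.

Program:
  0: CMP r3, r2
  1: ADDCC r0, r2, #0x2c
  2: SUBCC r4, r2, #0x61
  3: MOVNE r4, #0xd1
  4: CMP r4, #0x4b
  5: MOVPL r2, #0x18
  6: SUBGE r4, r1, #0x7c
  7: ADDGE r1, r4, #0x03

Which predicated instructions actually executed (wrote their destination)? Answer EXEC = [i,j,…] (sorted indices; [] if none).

EXEC = [3]

[0] flags=1010 → (cmp)
[1] flags=1010 CC?F → skip
[2] flags=1010 CC?F → skip
[3] flags=1010 NE?T → r4=0xd1
[4] flags=1010 → (cmp)
[5] flags=1010 PL?F → skip
[6] flags=1010 GE?F → skip
[7] flags=1010 GE?F → skip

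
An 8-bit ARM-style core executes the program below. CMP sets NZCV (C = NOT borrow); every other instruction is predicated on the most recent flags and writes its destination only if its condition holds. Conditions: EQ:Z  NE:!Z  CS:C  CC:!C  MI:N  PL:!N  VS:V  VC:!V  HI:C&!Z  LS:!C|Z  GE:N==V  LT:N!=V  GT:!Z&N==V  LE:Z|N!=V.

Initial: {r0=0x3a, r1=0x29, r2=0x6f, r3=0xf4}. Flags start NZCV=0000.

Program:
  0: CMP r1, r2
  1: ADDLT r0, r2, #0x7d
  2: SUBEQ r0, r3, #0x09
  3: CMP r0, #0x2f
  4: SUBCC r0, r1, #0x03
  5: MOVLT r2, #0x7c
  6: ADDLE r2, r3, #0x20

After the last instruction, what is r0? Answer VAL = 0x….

VAL = 0xec

[0] flags=1000 → (cmp)
[1] flags=1000 LT?T → r0=0xec
[2] flags=1000 EQ?F → skip
[3] flags=1010 → (cmp)
[4] flags=1010 CC?F → skip
[5] flags=1010 LT?T → r2=0x7c
[6] flags=1010 LE?T → r2=0x14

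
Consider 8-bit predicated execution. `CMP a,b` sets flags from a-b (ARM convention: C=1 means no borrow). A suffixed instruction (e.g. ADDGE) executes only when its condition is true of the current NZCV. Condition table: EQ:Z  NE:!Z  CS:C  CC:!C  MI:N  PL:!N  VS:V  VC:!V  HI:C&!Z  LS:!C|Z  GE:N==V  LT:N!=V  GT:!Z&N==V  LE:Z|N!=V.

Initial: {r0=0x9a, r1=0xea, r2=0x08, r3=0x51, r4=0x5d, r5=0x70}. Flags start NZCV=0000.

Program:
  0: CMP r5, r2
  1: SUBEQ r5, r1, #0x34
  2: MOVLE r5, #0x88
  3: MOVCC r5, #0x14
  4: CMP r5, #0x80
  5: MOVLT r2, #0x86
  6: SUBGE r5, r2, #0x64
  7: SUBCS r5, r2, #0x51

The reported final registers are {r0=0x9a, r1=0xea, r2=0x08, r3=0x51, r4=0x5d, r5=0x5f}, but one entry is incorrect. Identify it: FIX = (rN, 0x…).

0: ✓ CMP  NZCV=0010
1: · SUBEQ
2: · MOVLE
3: · MOVCC
4: ✓ CMP  NZCV=1001
5: · MOVLT
6: ✓ SUBGE  r5←0xa4
7: · SUBCS

FIX = (r5, 0xa4)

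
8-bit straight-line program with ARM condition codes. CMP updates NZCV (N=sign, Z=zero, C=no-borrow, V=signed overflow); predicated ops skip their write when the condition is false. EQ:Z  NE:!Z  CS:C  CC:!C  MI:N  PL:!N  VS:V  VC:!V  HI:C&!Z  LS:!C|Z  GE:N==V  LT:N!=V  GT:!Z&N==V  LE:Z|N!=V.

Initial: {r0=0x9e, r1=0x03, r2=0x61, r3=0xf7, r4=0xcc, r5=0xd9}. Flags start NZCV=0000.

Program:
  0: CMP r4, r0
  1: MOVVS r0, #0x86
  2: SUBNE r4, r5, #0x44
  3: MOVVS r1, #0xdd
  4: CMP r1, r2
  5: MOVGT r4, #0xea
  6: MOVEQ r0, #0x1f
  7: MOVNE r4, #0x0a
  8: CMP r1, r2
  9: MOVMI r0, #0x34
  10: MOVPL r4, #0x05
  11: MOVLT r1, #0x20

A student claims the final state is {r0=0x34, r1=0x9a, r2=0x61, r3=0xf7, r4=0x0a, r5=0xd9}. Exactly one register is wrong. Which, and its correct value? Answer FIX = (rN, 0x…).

FIX = (r1, 0x20)

0: ✓ CMP  NZCV=0010
1: · MOVVS
2: ✓ SUBNE  r4←0x95
3: · MOVVS
4: ✓ CMP  NZCV=1000
5: · MOVGT
6: · MOVEQ
7: ✓ MOVNE  r4←0x0a
8: ✓ CMP  NZCV=1000
9: ✓ MOVMI  r0←0x34
10: · MOVPL
11: ✓ MOVLT  r1←0x20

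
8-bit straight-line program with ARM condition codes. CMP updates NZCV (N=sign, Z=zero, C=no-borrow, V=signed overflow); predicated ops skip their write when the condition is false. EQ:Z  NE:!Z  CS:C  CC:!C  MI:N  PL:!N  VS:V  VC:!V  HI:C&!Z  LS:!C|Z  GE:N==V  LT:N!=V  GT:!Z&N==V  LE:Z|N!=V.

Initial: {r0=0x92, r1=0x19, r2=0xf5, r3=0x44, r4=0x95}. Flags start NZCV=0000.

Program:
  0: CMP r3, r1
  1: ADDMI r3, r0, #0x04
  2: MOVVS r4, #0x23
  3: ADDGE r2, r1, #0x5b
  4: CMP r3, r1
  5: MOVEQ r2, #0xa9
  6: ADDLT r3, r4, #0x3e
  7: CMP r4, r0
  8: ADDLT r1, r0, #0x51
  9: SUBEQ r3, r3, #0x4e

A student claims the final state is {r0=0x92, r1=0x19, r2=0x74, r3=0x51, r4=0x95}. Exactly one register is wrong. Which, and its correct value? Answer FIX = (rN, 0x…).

FIX = (r3, 0x44)

0: ✓ CMP  NZCV=0010
1: · ADDMI
2: · MOVVS
3: ✓ ADDGE  r2←0x74
4: ✓ CMP  NZCV=0010
5: · MOVEQ
6: · ADDLT
7: ✓ CMP  NZCV=0010
8: · ADDLT
9: · SUBEQ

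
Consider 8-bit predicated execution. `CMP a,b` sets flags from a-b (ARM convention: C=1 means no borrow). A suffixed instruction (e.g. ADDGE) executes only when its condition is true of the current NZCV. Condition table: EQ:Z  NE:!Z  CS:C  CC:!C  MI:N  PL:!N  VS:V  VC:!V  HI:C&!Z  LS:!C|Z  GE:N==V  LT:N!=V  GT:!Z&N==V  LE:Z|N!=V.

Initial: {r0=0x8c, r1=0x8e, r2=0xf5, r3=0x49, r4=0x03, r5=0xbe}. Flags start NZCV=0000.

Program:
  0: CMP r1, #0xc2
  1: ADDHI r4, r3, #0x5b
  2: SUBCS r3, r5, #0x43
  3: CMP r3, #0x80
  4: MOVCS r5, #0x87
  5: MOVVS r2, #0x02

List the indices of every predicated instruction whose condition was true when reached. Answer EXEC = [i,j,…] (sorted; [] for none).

EXEC = [5]

[0] flags=1000 → (cmp)
[1] flags=1000 HI?F → skip
[2] flags=1000 CS?F → skip
[3] flags=1001 → (cmp)
[4] flags=1001 CS?F → skip
[5] flags=1001 VS?T → r2=0x02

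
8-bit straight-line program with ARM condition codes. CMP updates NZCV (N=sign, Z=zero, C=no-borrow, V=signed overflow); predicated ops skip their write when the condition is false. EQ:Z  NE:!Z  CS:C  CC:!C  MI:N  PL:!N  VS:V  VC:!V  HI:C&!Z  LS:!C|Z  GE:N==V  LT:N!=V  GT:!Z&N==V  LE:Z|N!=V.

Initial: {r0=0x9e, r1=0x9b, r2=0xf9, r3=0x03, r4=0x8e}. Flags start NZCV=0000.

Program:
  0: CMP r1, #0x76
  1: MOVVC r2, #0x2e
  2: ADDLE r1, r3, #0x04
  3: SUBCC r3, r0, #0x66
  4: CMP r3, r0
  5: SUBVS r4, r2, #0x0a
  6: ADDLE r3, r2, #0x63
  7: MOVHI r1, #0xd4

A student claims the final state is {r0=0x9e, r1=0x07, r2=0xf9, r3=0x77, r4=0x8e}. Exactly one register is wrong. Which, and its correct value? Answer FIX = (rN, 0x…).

[0] flags=0011 → (cmp)
[1] flags=0011 VC?F → skip
[2] flags=0011 LE?T → r1=0x07
[3] flags=0011 CC?F → skip
[4] flags=0000 → (cmp)
[5] flags=0000 VS?F → skip
[6] flags=0000 LE?F → skip
[7] flags=0000 HI?F → skip

FIX = (r3, 0x03)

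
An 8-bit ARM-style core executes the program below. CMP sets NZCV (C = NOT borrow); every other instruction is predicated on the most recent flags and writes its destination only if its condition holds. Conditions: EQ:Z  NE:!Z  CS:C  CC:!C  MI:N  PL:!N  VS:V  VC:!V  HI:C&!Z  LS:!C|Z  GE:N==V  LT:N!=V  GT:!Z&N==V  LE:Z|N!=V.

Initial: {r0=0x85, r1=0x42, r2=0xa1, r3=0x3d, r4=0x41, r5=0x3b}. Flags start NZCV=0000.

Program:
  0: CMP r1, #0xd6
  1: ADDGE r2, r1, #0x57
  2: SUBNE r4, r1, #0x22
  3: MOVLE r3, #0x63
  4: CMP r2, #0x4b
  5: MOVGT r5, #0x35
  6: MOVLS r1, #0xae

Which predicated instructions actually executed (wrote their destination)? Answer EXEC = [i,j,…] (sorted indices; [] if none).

EXEC = [1,2]

0: ✓ CMP  NZCV=0000
1: ✓ ADDGE  r2←0x99
2: ✓ SUBNE  r4←0x20
3: · MOVLE
4: ✓ CMP  NZCV=0011
5: · MOVGT
6: · MOVLS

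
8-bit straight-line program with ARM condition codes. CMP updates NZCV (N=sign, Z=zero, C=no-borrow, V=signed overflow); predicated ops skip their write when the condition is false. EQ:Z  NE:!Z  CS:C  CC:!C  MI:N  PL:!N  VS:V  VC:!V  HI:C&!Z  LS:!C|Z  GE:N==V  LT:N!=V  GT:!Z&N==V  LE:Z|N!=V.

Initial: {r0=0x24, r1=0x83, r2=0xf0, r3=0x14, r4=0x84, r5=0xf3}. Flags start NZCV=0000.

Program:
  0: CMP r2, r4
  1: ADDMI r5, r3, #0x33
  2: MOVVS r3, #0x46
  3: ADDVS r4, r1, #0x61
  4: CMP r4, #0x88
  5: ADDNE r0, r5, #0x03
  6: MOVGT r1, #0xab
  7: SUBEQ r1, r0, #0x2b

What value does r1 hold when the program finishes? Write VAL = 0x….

0: ✓ CMP  NZCV=0010
1: · ADDMI
2: · MOVVS
3: · ADDVS
4: ✓ CMP  NZCV=1000
5: ✓ ADDNE  r0←0xf6
6: · MOVGT
7: · SUBEQ

VAL = 0x83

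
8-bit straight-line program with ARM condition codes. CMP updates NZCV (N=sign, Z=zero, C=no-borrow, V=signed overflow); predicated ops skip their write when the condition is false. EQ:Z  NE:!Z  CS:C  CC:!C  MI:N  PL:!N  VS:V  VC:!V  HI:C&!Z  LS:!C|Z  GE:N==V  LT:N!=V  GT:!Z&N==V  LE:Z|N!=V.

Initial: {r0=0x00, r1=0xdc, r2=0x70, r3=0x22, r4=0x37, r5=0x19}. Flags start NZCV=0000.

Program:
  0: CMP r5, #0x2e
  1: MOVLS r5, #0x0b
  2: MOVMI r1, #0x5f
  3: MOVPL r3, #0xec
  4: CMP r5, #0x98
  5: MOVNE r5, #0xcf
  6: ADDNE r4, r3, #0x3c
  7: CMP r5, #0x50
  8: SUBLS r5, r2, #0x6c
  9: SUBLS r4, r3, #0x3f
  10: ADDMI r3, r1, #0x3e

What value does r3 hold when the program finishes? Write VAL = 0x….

[0] flags=1000 → (cmp)
[1] flags=1000 LS?T → r5=0x0b
[2] flags=1000 MI?T → r1=0x5f
[3] flags=1000 PL?F → skip
[4] flags=0000 → (cmp)
[5] flags=0000 NE?T → r5=0xcf
[6] flags=0000 NE?T → r4=0x5e
[7] flags=0011 → (cmp)
[8] flags=0011 LS?F → skip
[9] flags=0011 LS?F → skip
[10] flags=0011 MI?F → skip

VAL = 0x22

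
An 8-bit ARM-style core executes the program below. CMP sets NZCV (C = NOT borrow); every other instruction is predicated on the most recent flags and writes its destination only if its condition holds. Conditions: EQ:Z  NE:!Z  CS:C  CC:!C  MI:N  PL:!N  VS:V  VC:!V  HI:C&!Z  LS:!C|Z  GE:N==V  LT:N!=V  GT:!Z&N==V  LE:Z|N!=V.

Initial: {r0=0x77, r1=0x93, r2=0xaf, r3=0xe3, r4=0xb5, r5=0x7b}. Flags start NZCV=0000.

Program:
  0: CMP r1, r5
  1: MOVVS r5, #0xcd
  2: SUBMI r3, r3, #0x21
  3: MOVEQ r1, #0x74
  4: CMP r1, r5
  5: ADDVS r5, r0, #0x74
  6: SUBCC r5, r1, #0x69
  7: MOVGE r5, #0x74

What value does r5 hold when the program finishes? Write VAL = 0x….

VAL = 0x2a

[0] flags=0011 → (cmp)
[1] flags=0011 VS?T → r5=0xcd
[2] flags=0011 MI?F → skip
[3] flags=0011 EQ?F → skip
[4] flags=1000 → (cmp)
[5] flags=1000 VS?F → skip
[6] flags=1000 CC?T → r5=0x2a
[7] flags=1000 GE?F → skip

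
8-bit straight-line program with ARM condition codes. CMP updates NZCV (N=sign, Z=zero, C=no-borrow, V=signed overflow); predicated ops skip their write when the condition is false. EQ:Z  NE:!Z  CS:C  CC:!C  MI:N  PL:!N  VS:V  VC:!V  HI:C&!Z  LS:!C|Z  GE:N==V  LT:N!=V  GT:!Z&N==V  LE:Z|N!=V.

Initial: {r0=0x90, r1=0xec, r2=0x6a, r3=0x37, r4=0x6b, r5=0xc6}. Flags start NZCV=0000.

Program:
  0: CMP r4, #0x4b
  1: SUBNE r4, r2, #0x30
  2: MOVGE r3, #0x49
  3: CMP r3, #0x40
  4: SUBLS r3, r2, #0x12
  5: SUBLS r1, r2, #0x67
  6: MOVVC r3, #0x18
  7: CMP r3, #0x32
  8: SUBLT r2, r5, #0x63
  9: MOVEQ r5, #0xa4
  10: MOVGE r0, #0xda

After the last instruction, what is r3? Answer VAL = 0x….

VAL = 0x18

0: ✓ CMP  NZCV=0010
1: ✓ SUBNE  r4←0x3a
2: ✓ MOVGE  r3←0x49
3: ✓ CMP  NZCV=0010
4: · SUBLS
5: · SUBLS
6: ✓ MOVVC  r3←0x18
7: ✓ CMP  NZCV=1000
8: ✓ SUBLT  r2←0x63
9: · MOVEQ
10: · MOVGE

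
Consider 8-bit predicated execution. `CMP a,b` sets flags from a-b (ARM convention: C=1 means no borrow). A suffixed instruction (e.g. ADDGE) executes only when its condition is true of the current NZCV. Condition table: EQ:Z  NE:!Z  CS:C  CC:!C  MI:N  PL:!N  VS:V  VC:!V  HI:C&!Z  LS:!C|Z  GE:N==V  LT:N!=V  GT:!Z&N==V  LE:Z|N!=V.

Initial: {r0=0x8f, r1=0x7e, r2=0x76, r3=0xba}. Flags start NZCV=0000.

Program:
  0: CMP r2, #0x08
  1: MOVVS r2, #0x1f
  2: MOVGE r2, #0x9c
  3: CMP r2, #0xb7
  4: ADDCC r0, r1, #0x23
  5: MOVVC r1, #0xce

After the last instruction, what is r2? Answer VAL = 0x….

VAL = 0x9c

0: ✓ CMP  NZCV=0010
1: · MOVVS
2: ✓ MOVGE  r2←0x9c
3: ✓ CMP  NZCV=1000
4: ✓ ADDCC  r0←0xa1
5: ✓ MOVVC  r1←0xce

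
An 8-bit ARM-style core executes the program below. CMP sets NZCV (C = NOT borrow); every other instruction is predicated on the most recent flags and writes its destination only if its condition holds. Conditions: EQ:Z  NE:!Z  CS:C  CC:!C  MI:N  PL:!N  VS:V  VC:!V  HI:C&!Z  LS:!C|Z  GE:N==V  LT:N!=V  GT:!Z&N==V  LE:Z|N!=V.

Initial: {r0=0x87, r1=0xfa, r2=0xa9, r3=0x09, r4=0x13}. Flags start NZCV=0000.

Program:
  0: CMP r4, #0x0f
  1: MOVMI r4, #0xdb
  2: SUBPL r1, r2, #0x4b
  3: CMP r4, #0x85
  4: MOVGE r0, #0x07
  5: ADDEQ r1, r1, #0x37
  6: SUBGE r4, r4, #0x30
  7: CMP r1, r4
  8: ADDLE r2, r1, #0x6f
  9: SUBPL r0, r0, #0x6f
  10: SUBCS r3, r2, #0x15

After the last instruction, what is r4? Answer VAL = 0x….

0: ✓ CMP  NZCV=0010
1: · MOVMI
2: ✓ SUBPL  r1←0x5e
3: ✓ CMP  NZCV=1001
4: ✓ MOVGE  r0←0x07
5: · ADDEQ
6: ✓ SUBGE  r4←0xe3
7: ✓ CMP  NZCV=0000
8: · ADDLE
9: ✓ SUBPL  r0←0x98
10: · SUBCS

VAL = 0xe3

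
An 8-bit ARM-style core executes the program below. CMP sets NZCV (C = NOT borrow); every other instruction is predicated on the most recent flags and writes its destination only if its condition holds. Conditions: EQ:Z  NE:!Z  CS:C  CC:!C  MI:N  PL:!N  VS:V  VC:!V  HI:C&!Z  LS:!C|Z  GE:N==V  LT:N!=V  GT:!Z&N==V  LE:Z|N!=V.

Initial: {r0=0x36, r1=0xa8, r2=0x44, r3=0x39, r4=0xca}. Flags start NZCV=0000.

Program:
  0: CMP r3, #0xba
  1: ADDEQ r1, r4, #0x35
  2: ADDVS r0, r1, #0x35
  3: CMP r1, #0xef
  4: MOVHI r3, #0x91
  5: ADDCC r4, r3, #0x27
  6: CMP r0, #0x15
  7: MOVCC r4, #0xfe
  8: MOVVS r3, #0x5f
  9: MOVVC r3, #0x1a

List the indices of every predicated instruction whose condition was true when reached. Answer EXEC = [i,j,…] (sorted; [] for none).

[0] flags=0000 → (cmp)
[1] flags=0000 EQ?F → skip
[2] flags=0000 VS?F → skip
[3] flags=1000 → (cmp)
[4] flags=1000 HI?F → skip
[5] flags=1000 CC?T → r4=0x60
[6] flags=0010 → (cmp)
[7] flags=0010 CC?F → skip
[8] flags=0010 VS?F → skip
[9] flags=0010 VC?T → r3=0x1a

EXEC = [5,9]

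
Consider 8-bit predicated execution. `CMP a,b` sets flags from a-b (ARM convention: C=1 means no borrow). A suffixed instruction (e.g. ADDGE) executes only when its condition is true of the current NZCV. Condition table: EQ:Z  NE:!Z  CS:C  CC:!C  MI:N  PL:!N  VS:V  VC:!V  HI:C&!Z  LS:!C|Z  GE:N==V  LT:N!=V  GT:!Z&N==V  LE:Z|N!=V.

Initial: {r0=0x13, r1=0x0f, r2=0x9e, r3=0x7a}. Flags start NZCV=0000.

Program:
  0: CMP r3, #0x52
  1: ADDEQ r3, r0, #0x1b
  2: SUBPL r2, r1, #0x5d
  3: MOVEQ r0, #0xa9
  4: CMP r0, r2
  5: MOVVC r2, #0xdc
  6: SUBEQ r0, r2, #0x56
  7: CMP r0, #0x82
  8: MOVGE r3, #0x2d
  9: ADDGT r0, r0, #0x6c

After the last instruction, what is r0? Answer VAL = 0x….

VAL = 0x7f

0: ✓ CMP  NZCV=0010
1: · ADDEQ
2: ✓ SUBPL  r2←0xb2
3: · MOVEQ
4: ✓ CMP  NZCV=0000
5: ✓ MOVVC  r2←0xdc
6: · SUBEQ
7: ✓ CMP  NZCV=1001
8: ✓ MOVGE  r3←0x2d
9: ✓ ADDGT  r0←0x7f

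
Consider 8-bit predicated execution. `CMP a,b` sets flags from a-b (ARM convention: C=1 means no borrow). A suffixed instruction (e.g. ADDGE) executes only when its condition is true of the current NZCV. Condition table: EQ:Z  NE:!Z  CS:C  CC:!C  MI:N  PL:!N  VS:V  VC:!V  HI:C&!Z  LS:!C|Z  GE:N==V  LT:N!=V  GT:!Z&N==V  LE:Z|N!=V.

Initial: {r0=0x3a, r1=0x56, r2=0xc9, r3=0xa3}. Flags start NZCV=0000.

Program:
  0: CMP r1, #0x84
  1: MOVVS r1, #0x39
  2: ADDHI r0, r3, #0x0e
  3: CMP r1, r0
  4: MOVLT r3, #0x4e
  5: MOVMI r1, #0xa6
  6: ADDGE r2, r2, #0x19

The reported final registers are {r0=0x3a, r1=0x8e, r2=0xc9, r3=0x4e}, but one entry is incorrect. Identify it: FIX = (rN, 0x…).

[0] flags=1001 → (cmp)
[1] flags=1001 VS?T → r1=0x39
[2] flags=1001 HI?F → skip
[3] flags=1000 → (cmp)
[4] flags=1000 LT?T → r3=0x4e
[5] flags=1000 MI?T → r1=0xa6
[6] flags=1000 GE?F → skip

FIX = (r1, 0xa6)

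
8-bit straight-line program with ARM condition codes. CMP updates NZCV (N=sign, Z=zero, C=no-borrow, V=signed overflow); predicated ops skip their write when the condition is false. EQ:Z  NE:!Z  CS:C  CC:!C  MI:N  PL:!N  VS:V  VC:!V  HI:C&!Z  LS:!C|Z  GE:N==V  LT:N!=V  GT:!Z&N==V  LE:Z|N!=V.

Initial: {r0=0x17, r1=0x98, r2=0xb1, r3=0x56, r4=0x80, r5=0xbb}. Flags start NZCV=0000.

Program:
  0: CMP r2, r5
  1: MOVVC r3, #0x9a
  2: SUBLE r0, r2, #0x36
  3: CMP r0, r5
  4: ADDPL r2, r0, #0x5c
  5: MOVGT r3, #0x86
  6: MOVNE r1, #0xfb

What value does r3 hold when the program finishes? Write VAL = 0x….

VAL = 0x86

0: ✓ CMP  NZCV=1000
1: ✓ MOVVC  r3←0x9a
2: ✓ SUBLE  r0←0x7b
3: ✓ CMP  NZCV=1001
4: · ADDPL
5: ✓ MOVGT  r3←0x86
6: ✓ MOVNE  r1←0xfb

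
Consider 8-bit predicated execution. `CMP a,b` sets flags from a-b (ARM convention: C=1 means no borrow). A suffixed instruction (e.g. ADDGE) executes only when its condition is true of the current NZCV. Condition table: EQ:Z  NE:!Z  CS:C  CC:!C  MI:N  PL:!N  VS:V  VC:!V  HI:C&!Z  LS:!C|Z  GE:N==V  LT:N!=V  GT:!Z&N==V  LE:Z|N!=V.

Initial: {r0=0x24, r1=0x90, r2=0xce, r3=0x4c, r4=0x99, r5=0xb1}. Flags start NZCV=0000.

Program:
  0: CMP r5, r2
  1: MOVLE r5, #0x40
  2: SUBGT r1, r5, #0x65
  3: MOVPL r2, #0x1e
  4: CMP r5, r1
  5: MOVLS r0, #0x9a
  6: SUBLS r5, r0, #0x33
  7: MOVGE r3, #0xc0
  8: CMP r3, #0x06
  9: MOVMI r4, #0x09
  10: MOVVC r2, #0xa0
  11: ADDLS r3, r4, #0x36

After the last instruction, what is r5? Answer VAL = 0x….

[0] flags=1000 → (cmp)
[1] flags=1000 LE?T → r5=0x40
[2] flags=1000 GT?F → skip
[3] flags=1000 PL?F → skip
[4] flags=1001 → (cmp)
[5] flags=1001 LS?T → r0=0x9a
[6] flags=1001 LS?T → r5=0x67
[7] flags=1001 GE?T → r3=0xc0
[8] flags=1010 → (cmp)
[9] flags=1010 MI?T → r4=0x09
[10] flags=1010 VC?T → r2=0xa0
[11] flags=1010 LS?F → skip

VAL = 0x67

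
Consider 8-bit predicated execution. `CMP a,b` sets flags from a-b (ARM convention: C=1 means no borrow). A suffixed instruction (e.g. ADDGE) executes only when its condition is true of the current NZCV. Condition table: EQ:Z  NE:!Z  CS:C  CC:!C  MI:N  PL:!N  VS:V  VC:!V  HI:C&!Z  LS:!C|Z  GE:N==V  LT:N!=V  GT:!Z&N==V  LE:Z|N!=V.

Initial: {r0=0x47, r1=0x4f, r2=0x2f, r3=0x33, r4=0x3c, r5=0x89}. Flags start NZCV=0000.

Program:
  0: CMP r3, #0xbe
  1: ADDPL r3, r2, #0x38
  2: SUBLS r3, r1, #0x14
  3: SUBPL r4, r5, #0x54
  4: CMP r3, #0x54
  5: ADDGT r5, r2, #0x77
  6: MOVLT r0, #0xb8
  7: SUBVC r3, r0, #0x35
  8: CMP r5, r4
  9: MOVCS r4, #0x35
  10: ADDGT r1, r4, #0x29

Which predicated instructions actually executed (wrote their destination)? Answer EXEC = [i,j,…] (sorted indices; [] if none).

[0] flags=0000 → (cmp)
[1] flags=0000 PL?T → r3=0x67
[2] flags=0000 LS?T → r3=0x3b
[3] flags=0000 PL?T → r4=0x35
[4] flags=1000 → (cmp)
[5] flags=1000 GT?F → skip
[6] flags=1000 LT?T → r0=0xb8
[7] flags=1000 VC?T → r3=0x83
[8] flags=0011 → (cmp)
[9] flags=0011 CS?T → r4=0x35
[10] flags=0011 GT?F → skip

EXEC = [1,2,3,6,7,9]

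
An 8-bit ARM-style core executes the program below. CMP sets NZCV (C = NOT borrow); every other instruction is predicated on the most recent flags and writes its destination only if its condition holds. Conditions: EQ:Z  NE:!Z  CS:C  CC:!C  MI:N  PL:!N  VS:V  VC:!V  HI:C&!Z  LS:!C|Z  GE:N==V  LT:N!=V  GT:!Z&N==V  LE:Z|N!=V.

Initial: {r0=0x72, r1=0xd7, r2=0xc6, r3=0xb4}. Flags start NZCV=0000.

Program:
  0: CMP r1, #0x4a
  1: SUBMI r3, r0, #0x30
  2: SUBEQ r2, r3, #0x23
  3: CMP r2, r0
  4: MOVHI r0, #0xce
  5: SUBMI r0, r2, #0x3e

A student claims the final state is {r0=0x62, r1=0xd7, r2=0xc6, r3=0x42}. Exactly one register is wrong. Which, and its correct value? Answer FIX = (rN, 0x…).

[0] flags=1010 → (cmp)
[1] flags=1010 MI?T → r3=0x42
[2] flags=1010 EQ?F → skip
[3] flags=0011 → (cmp)
[4] flags=0011 HI?T → r0=0xce
[5] flags=0011 MI?F → skip

FIX = (r0, 0xce)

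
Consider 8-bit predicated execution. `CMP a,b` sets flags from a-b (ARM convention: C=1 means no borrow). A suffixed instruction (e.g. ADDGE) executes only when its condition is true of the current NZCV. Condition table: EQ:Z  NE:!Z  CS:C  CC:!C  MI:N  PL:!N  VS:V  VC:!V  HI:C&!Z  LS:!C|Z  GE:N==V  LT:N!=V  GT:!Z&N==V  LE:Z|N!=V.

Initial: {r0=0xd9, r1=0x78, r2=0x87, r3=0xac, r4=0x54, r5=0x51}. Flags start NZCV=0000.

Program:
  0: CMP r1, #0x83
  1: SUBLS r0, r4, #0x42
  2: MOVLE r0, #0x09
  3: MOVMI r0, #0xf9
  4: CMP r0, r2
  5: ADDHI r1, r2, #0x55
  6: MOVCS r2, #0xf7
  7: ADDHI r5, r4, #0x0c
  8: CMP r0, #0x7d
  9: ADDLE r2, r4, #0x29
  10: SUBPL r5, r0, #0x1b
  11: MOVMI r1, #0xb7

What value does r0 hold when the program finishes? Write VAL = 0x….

VAL = 0xf9

0: ✓ CMP  NZCV=1001
1: ✓ SUBLS  r0←0x12
2: · MOVLE
3: ✓ MOVMI  r0←0xf9
4: ✓ CMP  NZCV=0010
5: ✓ ADDHI  r1←0xdc
6: ✓ MOVCS  r2←0xf7
7: ✓ ADDHI  r5←0x60
8: ✓ CMP  NZCV=0011
9: ✓ ADDLE  r2←0x7d
10: ✓ SUBPL  r5←0xde
11: · MOVMI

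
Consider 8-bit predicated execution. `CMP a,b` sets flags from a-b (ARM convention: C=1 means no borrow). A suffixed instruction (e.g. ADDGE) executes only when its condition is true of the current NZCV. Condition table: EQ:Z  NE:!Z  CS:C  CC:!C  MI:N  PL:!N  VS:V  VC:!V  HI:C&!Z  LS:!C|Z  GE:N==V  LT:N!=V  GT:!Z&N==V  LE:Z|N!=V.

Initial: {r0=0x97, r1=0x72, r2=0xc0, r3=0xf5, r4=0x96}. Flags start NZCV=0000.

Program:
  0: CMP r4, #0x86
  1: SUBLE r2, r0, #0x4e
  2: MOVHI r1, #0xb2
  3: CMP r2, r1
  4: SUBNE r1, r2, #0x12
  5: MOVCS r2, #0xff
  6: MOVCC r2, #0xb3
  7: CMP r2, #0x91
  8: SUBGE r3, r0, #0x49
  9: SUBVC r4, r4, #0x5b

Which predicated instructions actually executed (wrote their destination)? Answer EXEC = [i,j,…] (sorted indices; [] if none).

EXEC = [2,4,5,8,9]

[0] flags=0010 → (cmp)
[1] flags=0010 LE?F → skip
[2] flags=0010 HI?T → r1=0xb2
[3] flags=0010 → (cmp)
[4] flags=0010 NE?T → r1=0xae
[5] flags=0010 CS?T → r2=0xff
[6] flags=0010 CC?F → skip
[7] flags=0010 → (cmp)
[8] flags=0010 GE?T → r3=0x4e
[9] flags=0010 VC?T → r4=0x3b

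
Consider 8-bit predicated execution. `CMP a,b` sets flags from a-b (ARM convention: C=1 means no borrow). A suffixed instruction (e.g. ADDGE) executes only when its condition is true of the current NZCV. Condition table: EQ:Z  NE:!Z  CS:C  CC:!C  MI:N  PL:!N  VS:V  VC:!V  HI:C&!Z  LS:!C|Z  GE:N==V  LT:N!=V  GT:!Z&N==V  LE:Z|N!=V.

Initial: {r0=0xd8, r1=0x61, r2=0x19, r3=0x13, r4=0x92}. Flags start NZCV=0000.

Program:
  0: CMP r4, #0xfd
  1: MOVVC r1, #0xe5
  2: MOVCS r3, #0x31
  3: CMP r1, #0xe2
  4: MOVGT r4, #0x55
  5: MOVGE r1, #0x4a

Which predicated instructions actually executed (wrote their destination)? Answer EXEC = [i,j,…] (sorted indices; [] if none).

EXEC = [1,4,5]

[0] flags=1000 → (cmp)
[1] flags=1000 VC?T → r1=0xe5
[2] flags=1000 CS?F → skip
[3] flags=0010 → (cmp)
[4] flags=0010 GT?T → r4=0x55
[5] flags=0010 GE?T → r1=0x4a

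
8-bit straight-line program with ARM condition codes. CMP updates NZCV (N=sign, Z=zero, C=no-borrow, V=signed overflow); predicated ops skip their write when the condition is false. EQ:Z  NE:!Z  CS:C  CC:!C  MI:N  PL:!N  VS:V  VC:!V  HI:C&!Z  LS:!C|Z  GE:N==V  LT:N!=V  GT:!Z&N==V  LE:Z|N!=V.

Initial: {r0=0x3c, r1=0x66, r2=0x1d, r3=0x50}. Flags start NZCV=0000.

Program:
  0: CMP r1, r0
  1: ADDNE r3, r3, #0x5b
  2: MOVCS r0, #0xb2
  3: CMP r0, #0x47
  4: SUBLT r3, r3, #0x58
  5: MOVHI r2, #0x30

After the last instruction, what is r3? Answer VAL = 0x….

0: ✓ CMP  NZCV=0010
1: ✓ ADDNE  r3←0xab
2: ✓ MOVCS  r0←0xb2
3: ✓ CMP  NZCV=0011
4: ✓ SUBLT  r3←0x53
5: ✓ MOVHI  r2←0x30

VAL = 0x53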